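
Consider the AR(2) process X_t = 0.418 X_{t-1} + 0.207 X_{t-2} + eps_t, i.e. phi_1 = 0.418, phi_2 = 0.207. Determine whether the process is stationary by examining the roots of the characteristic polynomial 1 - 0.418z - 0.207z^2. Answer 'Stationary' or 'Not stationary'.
\text{Stationary}

The AR(p) characteristic polynomial is P(z) = 1 - 0.418z - 0.207z^2.
Stationarity requires all roots to lie outside the unit circle, i.e. |z| > 1 for every root.
Set 1 + (-0.418) z + (-0.207) z^2 = 0, i.e. a z^2 + b z + c = 0 with a = -0.207, b = -0.418, c = 1.
Discriminant D = b^2 - 4ac = (-0.418)^2 - 4*(-0.207)*1 = 0.174724 - (-0.828) = 1.002724.
D >= 0, so the roots are real: z = (-b +/- sqrt(D)) / (2a) = (0.418 +/- 1.001361) / (-0.414).
  z_1 = (0.418 + 1.001361) / (-0.414) = -3.4284,   |z_1| = 3.4284.
  z_2 = (0.418 - 1.001361) / (-0.414) = 1.4091,   |z_2| = 1.4091.
Moduli of all roots: 3.4284, 1.4091.
All moduli strictly greater than 1? Yes.
Verdict: Stationary.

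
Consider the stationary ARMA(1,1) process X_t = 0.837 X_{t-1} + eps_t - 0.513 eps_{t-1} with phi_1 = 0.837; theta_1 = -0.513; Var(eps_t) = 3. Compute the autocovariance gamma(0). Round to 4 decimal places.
\gamma(0) = 4.0518

Multiply the model equation by X_{t-k} and take expectations. With theta_0 = psi_0 = 1 and psi_j the MA(infinity) weights, this gives
  gamma(k) - sum_i phi_i gamma(k-i) = c_k,
  c_k = sigma^2 * sum_{j=k..q} theta_j psi_{j-k}   (c_k = 0 for k > q),
using gamma(-m) = gamma(m).
psi-weights needed (psi_j = theta_j + sum_i phi_i psi_{j-i}):
  psi_1 = theta_1 + phi_1 = -0.513 + (0.837) = 0.324
Right-hand sides:
  c_0 = sigma^2 (1 + theta_1 psi_1) = 3 * (1 + (-0.513)(0.324)) = 3 * 0.833788 = 2.501364
  c_1 = sigma^2 theta_1 = 3 * (-0.513) = -1.539
  c_2 = 0
Equations for k = 0 and k = 1 (AR order 1):
  gamma(0) = phi_1 gamma(1) + c_0
  gamma(1) = phi_1 gamma(0) + c_1
Substituting the second into the first: gamma(0) (1 - phi_1^2) = c_0 + phi_1 c_1, so
  gamma(0) = (c_0 + phi_1 c_1) / (1 - phi_1^2) = (2.501364 + (0.837)(-1.539)) / (1 - (0.837)^2) = 1.213221 / 0.299431 = 4.051755.
Therefore gamma(0) = 4.0518 (to 4 decimal places).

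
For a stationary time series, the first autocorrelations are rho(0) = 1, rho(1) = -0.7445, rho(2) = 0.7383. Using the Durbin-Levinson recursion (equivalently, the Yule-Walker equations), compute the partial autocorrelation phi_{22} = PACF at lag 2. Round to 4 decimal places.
\phi_{22} = 0.4129

The PACF at lag k is phi_{kk}, the last component of the solution
to the Yule-Walker system G_k phi = r_k where
  (G_k)_{ij} = rho(|i - j|), (r_k)_i = rho(i), i,j = 1..k.
Equivalently, Durbin-Levinson gives phi_{kk} iteratively:
  phi_{11} = rho(1)
  phi_{kk} = [rho(k) - sum_{j=1..k-1} phi_{k-1,j} rho(k-j)]
            / [1 - sum_{j=1..k-1} phi_{k-1,j} rho(j)],
  phi_{k,j} = phi_{k-1,j} - phi_{kk} phi_{k-1,k-j},  j = 1..k-1.
Step k = 1:
  phi_11 = rho(1) = -0.7445.
Step k = 2:
  phi_22 = [rho(2) - phi_11 rho(1)] / [1 - phi_11 rho(1)] = [0.7383 - (-0.7445)(-0.7445)] / [1 - (-0.7445)(-0.7445)]
         = 0.18401975 / 0.44571975 = 0.4129.
Therefore phi_{22} = 0.4129.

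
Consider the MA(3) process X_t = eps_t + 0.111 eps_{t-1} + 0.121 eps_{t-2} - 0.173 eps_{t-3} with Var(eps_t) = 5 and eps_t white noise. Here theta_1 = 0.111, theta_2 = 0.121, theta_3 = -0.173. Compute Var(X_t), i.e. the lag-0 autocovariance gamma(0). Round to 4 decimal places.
\gamma(0) = 5.2845

For an MA(q) process X_t = eps_t + sum_i theta_i eps_{t-i} with
Var(eps_t) = sigma^2, the variance is
  gamma(0) = sigma^2 * (1 + sum_i theta_i^2).
  sum_i theta_i^2 = (0.111)^2 + (0.121)^2 + (-0.173)^2 = 0.012321 + 0.014641 + 0.029929 = 0.056891.
  gamma(0) = 5 * (1 + 0.056891) = 5 * 1.056891 = 5.284455, which rounds to 5.2845.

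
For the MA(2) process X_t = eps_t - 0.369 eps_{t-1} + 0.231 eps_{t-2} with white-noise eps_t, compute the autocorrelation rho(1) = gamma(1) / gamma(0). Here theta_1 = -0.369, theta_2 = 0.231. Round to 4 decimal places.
\rho(1) = -0.3819

For an MA(q) process with theta_0 = 1, the autocovariance is
  gamma(k) = sigma^2 * sum_{i=0..q-k} theta_i * theta_{i+k},
and rho(k) = gamma(k) / gamma(0). Sigma^2 cancels.
  numerator   = (1)*(-0.369) + (-0.369)*(0.231) = -0.454239.
  denominator = (1)^2 + (-0.369)^2 + (0.231)^2 = 1.189522.
  rho(1) = -0.454239 / 1.189522 = -0.3819.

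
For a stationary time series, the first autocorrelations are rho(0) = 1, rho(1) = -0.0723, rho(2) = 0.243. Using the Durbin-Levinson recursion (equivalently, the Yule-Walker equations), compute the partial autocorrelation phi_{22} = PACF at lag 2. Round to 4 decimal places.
\phi_{22} = 0.2390

The PACF at lag k is phi_{kk}, the last component of the solution
to the Yule-Walker system G_k phi = r_k where
  (G_k)_{ij} = rho(|i - j|), (r_k)_i = rho(i), i,j = 1..k.
Equivalently, Durbin-Levinson gives phi_{kk} iteratively:
  phi_{11} = rho(1)
  phi_{kk} = [rho(k) - sum_{j=1..k-1} phi_{k-1,j} rho(k-j)]
            / [1 - sum_{j=1..k-1} phi_{k-1,j} rho(j)],
  phi_{k,j} = phi_{k-1,j} - phi_{kk} phi_{k-1,k-j},  j = 1..k-1.
Step k = 1:
  phi_11 = rho(1) = -0.0723.
Step k = 2:
  phi_22 = [rho(2) - phi_11 rho(1)] / [1 - phi_11 rho(1)] = [0.243 - (-0.0723)(-0.0723)] / [1 - (-0.0723)(-0.0723)]
         = 0.23777271 / 0.99477271 = 0.239.
Therefore phi_{22} = 0.2390.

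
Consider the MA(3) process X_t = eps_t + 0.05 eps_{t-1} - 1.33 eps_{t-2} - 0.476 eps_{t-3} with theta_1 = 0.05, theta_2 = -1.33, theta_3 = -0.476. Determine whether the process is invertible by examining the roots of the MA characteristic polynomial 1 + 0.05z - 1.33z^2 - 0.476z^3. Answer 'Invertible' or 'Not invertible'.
\text{Not invertible}

The MA(q) characteristic polynomial is P(z) = 1 + 0.05z - 1.33z^2 - 0.476z^3.
Invertibility requires all roots to lie outside the unit circle, i.e. |z| > 1 for every root.
Degree 3: look for a simple real root z0 first, then factor out (1 - z/z0) and solve the remaining quadratic.
Testing z0 = -2.5: P(-2.5) = 1 + (0.05)(-2.5) + (-1.33)(-2.5)^2 + (-0.476)(-2.5)^3
  = 1 + (-0.125) + (-8.3125) + (7.4375) = 0.  So z_0 = -2.5 is a root, |z_0| = 2.5.
Divide out the factor (1 + 0.4 z) = (1 - z/z0) (since 1/z0 = -0.4):
  P(z) = (1 + 0.4 z)(1 + (-0.35) z + (-1.19) z^2)
  [check: z-coef -0.35 - (-0.4) = 0.05; z^2-coef -1.19 - (-0.4)(-0.35) = -1.33; z^3-coef -(-0.4)(-1.19) = -0.476.]
Remaining roots from the quadratic factor 1 + (-0.35) z + (-1.19) z^2:
  Set 1 + (-0.35) z + (-1.19) z^2 = 0, i.e. a z^2 + b z + c = 0 with a = -1.19, b = -0.35, c = 1.
  Discriminant D = b^2 - 4ac = (-0.35)^2 - 4*(-1.19)*1 = 0.1225 - (-4.76) = 4.8825.
  D >= 0, so the roots are real: z = (-b +/- sqrt(D)) / (2a) = (0.35 +/- 2.209638) / (-2.38).
    z_1 = (0.35 + 2.209638) / (-2.38) = -1.0755,   |z_1| = 1.0755.
    z_2 = (0.35 - 2.209638) / (-2.38) = 0.7814,   |z_2| = 0.7814.
Moduli of all roots: 2.5000, 1.0755, 0.7814.
All moduli strictly greater than 1? No.
Verdict: Not invertible.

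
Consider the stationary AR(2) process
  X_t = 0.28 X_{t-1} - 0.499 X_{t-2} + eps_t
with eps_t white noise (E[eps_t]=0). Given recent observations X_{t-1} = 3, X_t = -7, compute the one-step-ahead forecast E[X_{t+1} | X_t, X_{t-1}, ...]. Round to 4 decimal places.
E[X_{t+1} \mid \mathcal F_t] = -3.4570

For an AR(p) model X_t = c + sum_i phi_i X_{t-i} + eps_t, the
one-step-ahead conditional mean is
  E[X_{t+1} | X_t, ...] = c + sum_i phi_i X_{t+1-i}.
Substitute known values:
  E[X_{t+1} | ...] = (0.28) * (-7) + (-0.499) * (3)
                   = -3.4570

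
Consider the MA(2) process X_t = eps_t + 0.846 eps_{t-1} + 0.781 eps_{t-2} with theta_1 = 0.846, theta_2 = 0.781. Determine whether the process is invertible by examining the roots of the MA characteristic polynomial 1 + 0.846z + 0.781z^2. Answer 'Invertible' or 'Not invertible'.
\text{Invertible}

The MA(q) characteristic polynomial is P(z) = 1 + 0.846z + 0.781z^2.
Invertibility requires all roots to lie outside the unit circle, i.e. |z| > 1 for every root.
Set 1 + (0.846) z + (0.781) z^2 = 0, i.e. a z^2 + b z + c = 0 with a = 0.781, b = 0.846, c = 1.
Discriminant D = b^2 - 4ac = (0.846)^2 - 4*(0.781)*1 = 0.715716 - (3.124) = -2.408284.
D < 0, so the roots are the complex-conjugate pair z = (-b +/- i sqrt(-D)) / (2a) = -0.5416 +/- 0.9935i.
For a conjugate pair |z|^2 = z * conj(z) = (product of roots) = c/a = 1/(0.781) = 1.28041, so |z| = sqrt(1.28041) = 1.1316 for both roots.
Moduli of all roots: 1.1316, 1.1316.
All moduli strictly greater than 1? Yes.
Verdict: Invertible.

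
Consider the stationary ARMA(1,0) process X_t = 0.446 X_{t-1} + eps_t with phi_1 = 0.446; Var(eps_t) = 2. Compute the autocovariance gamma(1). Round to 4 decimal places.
\gamma(1) = 1.1135

Multiply the model equation by X_{t-k} and take expectations. With theta_0 = psi_0 = 1 and psi_j the MA(infinity) weights, this gives
  gamma(k) - sum_i phi_i gamma(k-i) = c_k,
  c_k = sigma^2 * sum_{j=k..q} theta_j psi_{j-k}   (c_k = 0 for k > q),
using gamma(-m) = gamma(m).
Pure AR (q = 0): c_0 = sigma^2 = 2, c_k = 0 for k >= 1.
Equations for k = 0 and k = 1 (AR order 1):
  gamma(0) = phi_1 gamma(1) + c_0
  gamma(1) = phi_1 gamma(0) + c_1
Substituting the second into the first: gamma(0) (1 - phi_1^2) = c_0 + phi_1 c_1, so
  gamma(0) = c_0 / (1 - phi_1^2) = 2 / (1 - (0.446)^2) = 2 / 0.801084 = 2.496617.
  gamma(1) = phi_1 gamma(0) = (0.446)(2.496617) = 1.113491.
Therefore gamma(1) = 1.1135 (to 4 decimal places).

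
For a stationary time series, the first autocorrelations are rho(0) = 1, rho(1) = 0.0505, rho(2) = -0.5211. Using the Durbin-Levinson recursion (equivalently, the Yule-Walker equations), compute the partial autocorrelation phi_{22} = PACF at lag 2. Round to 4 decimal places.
\phi_{22} = -0.5250

The PACF at lag k is phi_{kk}, the last component of the solution
to the Yule-Walker system G_k phi = r_k where
  (G_k)_{ij} = rho(|i - j|), (r_k)_i = rho(i), i,j = 1..k.
Equivalently, Durbin-Levinson gives phi_{kk} iteratively:
  phi_{11} = rho(1)
  phi_{kk} = [rho(k) - sum_{j=1..k-1} phi_{k-1,j} rho(k-j)]
            / [1 - sum_{j=1..k-1} phi_{k-1,j} rho(j)],
  phi_{k,j} = phi_{k-1,j} - phi_{kk} phi_{k-1,k-j},  j = 1..k-1.
Step k = 1:
  phi_11 = rho(1) = 0.0505.
Step k = 2:
  phi_22 = [rho(2) - phi_11 rho(1)] / [1 - phi_11 rho(1)] = [-0.5211 - (0.0505)(0.0505)] / [1 - (0.0505)(0.0505)]
         = -0.52365025 / 0.99744975 = -0.525.
Therefore phi_{22} = -0.5250.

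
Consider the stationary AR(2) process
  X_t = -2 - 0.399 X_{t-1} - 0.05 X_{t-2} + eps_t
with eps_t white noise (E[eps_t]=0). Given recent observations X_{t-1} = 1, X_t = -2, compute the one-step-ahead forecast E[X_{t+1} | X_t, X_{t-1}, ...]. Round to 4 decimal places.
E[X_{t+1} \mid \mathcal F_t] = -1.2520

For an AR(p) model X_t = c + sum_i phi_i X_{t-i} + eps_t, the
one-step-ahead conditional mean is
  E[X_{t+1} | X_t, ...] = c + sum_i phi_i X_{t+1-i}.
Substitute known values:
  E[X_{t+1} | ...] = -2 + (-0.399) * (-2) + (-0.05) * (1)
                   = -1.2520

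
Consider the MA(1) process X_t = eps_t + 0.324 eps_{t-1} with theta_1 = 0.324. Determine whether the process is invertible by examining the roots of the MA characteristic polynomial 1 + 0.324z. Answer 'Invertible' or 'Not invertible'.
\text{Invertible}

The MA(q) characteristic polynomial is P(z) = 1 + 0.324z.
Invertibility requires all roots to lie outside the unit circle, i.e. |z| > 1 for every root.
This is linear in z: 1 + (0.324) z = 0  =>  z = -1/(0.324) = -3.08642,  |z| = 3.08642.
Moduli of all roots: 3.0864.
All moduli strictly greater than 1? Yes.
Verdict: Invertible.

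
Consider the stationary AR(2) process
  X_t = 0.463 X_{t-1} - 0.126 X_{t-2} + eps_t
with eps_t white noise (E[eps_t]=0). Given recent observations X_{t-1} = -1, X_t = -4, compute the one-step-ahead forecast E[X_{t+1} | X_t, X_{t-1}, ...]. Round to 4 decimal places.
E[X_{t+1} \mid \mathcal F_t] = -1.7260

For an AR(p) model X_t = c + sum_i phi_i X_{t-i} + eps_t, the
one-step-ahead conditional mean is
  E[X_{t+1} | X_t, ...] = c + sum_i phi_i X_{t+1-i}.
Substitute known values:
  E[X_{t+1} | ...] = (0.463) * (-4) + (-0.126) * (-1)
                   = -1.7260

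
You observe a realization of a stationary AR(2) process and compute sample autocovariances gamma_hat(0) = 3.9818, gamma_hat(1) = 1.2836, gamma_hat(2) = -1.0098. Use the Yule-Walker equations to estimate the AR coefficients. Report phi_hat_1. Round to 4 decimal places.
\hat\phi_{1} = 0.4510

The Yule-Walker equations for an AR(p) process read, in matrix form,
  Gamma_p phi = r_p,   with   (Gamma_p)_{ij} = gamma(|i - j|),
                       (r_p)_i = gamma(i),   i,j = 1..p.
Substitute the sample gammas (Toeplitz matrix and right-hand side of size 2):
  Gamma_p = [[3.9818, 1.2836], [1.2836, 3.9818]]
  r_p     = [1.2836, -1.0098]
Written out:
  3.9818 phi_1 + 1.2836 phi_2 = 1.2836
  1.2836 phi_1 + 3.9818 phi_2 = -1.0098
Solve by Cramer's rule:
  det = gamma(0)^2 - gamma(1)^2 = (3.9818)^2 - (1.2836)^2 = 15.85473124 - 1.64762896 = 14.20710228
  phi_hat_1 = [gamma(1) gamma(0) - gamma(1) gamma(2)] / det = [(1.2836)(3.9818) - (1.2836)(-1.0098)] / 14.20710228 = 6.40721776 / 14.20710228 = 0.451
  phi_hat_2 = [gamma(0) gamma(2) - gamma(1)^2] / det = [(3.9818)(-1.0098) - (1.2836)^2] / 14.20710228 = -5.6684506 / 14.20710228 = -0.399
So phi_hat = [0.4510, -0.3990].
Therefore phi_hat_1 = 0.4510.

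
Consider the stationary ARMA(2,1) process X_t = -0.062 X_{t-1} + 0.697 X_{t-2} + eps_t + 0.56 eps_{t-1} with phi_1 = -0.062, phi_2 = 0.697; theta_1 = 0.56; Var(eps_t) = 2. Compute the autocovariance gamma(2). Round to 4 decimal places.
\gamma(2) = 2.8951

Multiply the model equation by X_{t-k} and take expectations. With theta_0 = psi_0 = 1 and psi_j the MA(infinity) weights, this gives
  gamma(k) - sum_i phi_i gamma(k-i) = c_k,
  c_k = sigma^2 * sum_{j=k..q} theta_j psi_{j-k}   (c_k = 0 for k > q),
using gamma(-m) = gamma(m).
psi-weights needed (psi_j = theta_j + sum_i phi_i psi_{j-i}):
  psi_1 = theta_1 + phi_1 = 0.56 + (-0.062) = 0.498
Right-hand sides:
  c_0 = sigma^2 (1 + theta_1 psi_1) = 2 * (1 + (0.56)(0.498)) = 2 * 1.27888 = 2.55776
  c_1 = sigma^2 theta_1 = 2 * (0.56) = 1.12
  c_2 = 0
Equations for k = 0, 1, 2 (AR order 2, c_2 = 0):
  (E0) gamma(0) = phi_1 gamma(1) + phi_2 gamma(2) + c_0
  (E1) gamma(1) = phi_1 gamma(0) + phi_2 gamma(1) + c_1
  (E2) gamma(2) = phi_1 gamma(1) + phi_2 gamma(0)
From (E1): gamma(1) = A gamma(0) + B with
  A = phi_1 / (1 - phi_2) = -0.062 / 0.303 = -0.20462,   B = c_1 / (1 - phi_2) = 1.12 / 0.303 = 3.69637.
Insert (E2) into (E0): gamma(0) (1 - phi_2^2) = phi_1 (1 + phi_2) gamma(1) + c_0.
  phi_1 (1 + phi_2) = (-0.062)(1.697) = -0.105214,   1 - phi_2^2 = 0.514191.
Replace gamma(1) by A gamma(0) + B and collect gamma(0):
  gamma(0) [0.514191 - (-0.105214)(-0.20462)] = (-0.105214)(3.69637) + 2.55776
  gamma(0) * 0.492662 = 2.16885
  gamma(0) = 2.16885 / 0.492662 = 4.402308.
  gamma(1) = A gamma(0) + B = (-0.20462)(4.402308) + (3.69637) = 2.795567.
  gamma(2) = phi_1 gamma(1) + phi_2 gamma(0) = (-0.062)(2.795567) + (0.697)(4.402308) = 2.895084.
Therefore gamma(2) = 2.8951 (to 4 decimal places).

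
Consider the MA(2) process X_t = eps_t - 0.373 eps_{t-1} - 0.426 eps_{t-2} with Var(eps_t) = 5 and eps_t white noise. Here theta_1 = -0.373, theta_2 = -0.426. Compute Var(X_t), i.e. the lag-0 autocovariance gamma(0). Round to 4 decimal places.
\gamma(0) = 6.6030

For an MA(q) process X_t = eps_t + sum_i theta_i eps_{t-i} with
Var(eps_t) = sigma^2, the variance is
  gamma(0) = sigma^2 * (1 + sum_i theta_i^2).
  sum_i theta_i^2 = (-0.373)^2 + (-0.426)^2 = 0.139129 + 0.181476 = 0.320605.
  gamma(0) = 5 * (1 + 0.320605) = 5 * 1.320605 = 6.603025, which rounds to 6.6030.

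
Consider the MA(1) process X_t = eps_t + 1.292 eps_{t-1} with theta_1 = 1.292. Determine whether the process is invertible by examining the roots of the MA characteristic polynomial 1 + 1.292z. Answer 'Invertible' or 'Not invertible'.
\text{Not invertible}

The MA(q) characteristic polynomial is P(z) = 1 + 1.292z.
Invertibility requires all roots to lie outside the unit circle, i.e. |z| > 1 for every root.
This is linear in z: 1 + (1.292) z = 0  =>  z = -1/(1.292) = -0.773994,  |z| = 0.773994.
Moduli of all roots: 0.7740.
All moduli strictly greater than 1? No.
Verdict: Not invertible.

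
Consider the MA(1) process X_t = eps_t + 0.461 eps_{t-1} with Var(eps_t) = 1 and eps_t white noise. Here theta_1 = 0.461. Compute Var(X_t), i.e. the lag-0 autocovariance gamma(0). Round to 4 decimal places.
\gamma(0) = 1.2125

For an MA(q) process X_t = eps_t + sum_i theta_i eps_{t-i} with
Var(eps_t) = sigma^2, the variance is
  gamma(0) = sigma^2 * (1 + sum_i theta_i^2).
  sum_i theta_i^2 = (0.461)^2 = 0.212521.
  gamma(0) = 1 * (1 + 0.212521) = 1 * 1.212521 = 1.212521, which rounds to 1.2125.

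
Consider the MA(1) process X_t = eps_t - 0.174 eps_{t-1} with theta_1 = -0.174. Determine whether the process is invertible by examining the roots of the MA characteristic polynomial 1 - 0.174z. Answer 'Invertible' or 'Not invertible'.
\text{Invertible}

The MA(q) characteristic polynomial is P(z) = 1 - 0.174z.
Invertibility requires all roots to lie outside the unit circle, i.e. |z| > 1 for every root.
This is linear in z: 1 + (-0.174) z = 0  =>  z = -1/(-0.174) = 5.747126,  |z| = 5.747126.
Moduli of all roots: 5.7471.
All moduli strictly greater than 1? Yes.
Verdict: Invertible.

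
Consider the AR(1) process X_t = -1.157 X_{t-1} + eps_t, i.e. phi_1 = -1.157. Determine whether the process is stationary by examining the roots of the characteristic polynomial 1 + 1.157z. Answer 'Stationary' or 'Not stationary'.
\text{Not stationary}

The AR(p) characteristic polynomial is P(z) = 1 + 1.157z.
Stationarity requires all roots to lie outside the unit circle, i.e. |z| > 1 for every root.
This is linear in z: 1 + (1.157) z = 0  =>  z = -1/(1.157) = -0.864304,  |z| = 0.864304.
Moduli of all roots: 0.8643.
All moduli strictly greater than 1? No.
Verdict: Not stationary.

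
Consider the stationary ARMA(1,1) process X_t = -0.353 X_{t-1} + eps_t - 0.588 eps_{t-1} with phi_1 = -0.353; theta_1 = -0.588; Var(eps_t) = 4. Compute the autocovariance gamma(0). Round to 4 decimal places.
\gamma(0) = 8.0461

Multiply the model equation by X_{t-k} and take expectations. With theta_0 = psi_0 = 1 and psi_j the MA(infinity) weights, this gives
  gamma(k) - sum_i phi_i gamma(k-i) = c_k,
  c_k = sigma^2 * sum_{j=k..q} theta_j psi_{j-k}   (c_k = 0 for k > q),
using gamma(-m) = gamma(m).
psi-weights needed (psi_j = theta_j + sum_i phi_i psi_{j-i}):
  psi_1 = theta_1 + phi_1 = -0.588 + (-0.353) = -0.941
Right-hand sides:
  c_0 = sigma^2 (1 + theta_1 psi_1) = 4 * (1 + (-0.588)(-0.941)) = 4 * 1.553308 = 6.213232
  c_1 = sigma^2 theta_1 = 4 * (-0.588) = -2.352
  c_2 = 0
Equations for k = 0 and k = 1 (AR order 1):
  gamma(0) = phi_1 gamma(1) + c_0
  gamma(1) = phi_1 gamma(0) + c_1
Substituting the second into the first: gamma(0) (1 - phi_1^2) = c_0 + phi_1 c_1, so
  gamma(0) = (c_0 + phi_1 c_1) / (1 - phi_1^2) = (6.213232 + (-0.353)(-2.352)) / (1 - (-0.353)^2) = 7.043488 / 0.875391 = 8.046105.
Therefore gamma(0) = 8.0461 (to 4 decimal places).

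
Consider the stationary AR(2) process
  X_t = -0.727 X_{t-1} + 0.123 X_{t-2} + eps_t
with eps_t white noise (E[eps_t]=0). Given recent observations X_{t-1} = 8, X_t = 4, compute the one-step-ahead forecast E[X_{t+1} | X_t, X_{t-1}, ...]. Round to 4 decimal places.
E[X_{t+1} \mid \mathcal F_t] = -1.9240

For an AR(p) model X_t = c + sum_i phi_i X_{t-i} + eps_t, the
one-step-ahead conditional mean is
  E[X_{t+1} | X_t, ...] = c + sum_i phi_i X_{t+1-i}.
Substitute known values:
  E[X_{t+1} | ...] = (-0.727) * (4) + (0.123) * (8)
                   = -1.9240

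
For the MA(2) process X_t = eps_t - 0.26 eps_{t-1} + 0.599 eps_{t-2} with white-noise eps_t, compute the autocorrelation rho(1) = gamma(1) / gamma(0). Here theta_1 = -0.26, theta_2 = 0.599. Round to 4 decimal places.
\rho(1) = -0.2915

For an MA(q) process with theta_0 = 1, the autocovariance is
  gamma(k) = sigma^2 * sum_{i=0..q-k} theta_i * theta_{i+k},
and rho(k) = gamma(k) / gamma(0). Sigma^2 cancels.
  numerator   = (1)*(-0.26) + (-0.26)*(0.599) = -0.41574.
  denominator = (1)^2 + (-0.26)^2 + (0.599)^2 = 1.426401.
  rho(1) = -0.41574 / 1.426401 = -0.2915.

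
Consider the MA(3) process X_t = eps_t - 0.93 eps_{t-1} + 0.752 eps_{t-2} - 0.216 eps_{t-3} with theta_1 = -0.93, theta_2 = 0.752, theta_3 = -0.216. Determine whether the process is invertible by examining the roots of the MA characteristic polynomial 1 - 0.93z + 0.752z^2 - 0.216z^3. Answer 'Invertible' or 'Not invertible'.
\text{Invertible}

The MA(q) characteristic polynomial is P(z) = 1 - 0.93z + 0.752z^2 - 0.216z^3.
Invertibility requires all roots to lie outside the unit circle, i.e. |z| > 1 for every root.
Degree 3: look for a simple real root z0 first, then factor out (1 - z/z0) and solve the remaining quadratic.
Testing z0 = 2.5: P(2.5) = 1 + (-0.93)(2.5) + (0.752)(2.5)^2 + (-0.216)(2.5)^3
  = 1 + (-2.325) + (4.7) + (-3.375) = 0.  So z_0 = 2.5 is a root, |z_0| = 2.5.
Divide out the factor (1 - 0.4 z) = (1 - z/z0) (since 1/z0 = 0.4):
  P(z) = (1 - 0.4 z)(1 + (-0.53) z + (0.54) z^2)
  [check: z-coef -0.53 - (0.4) = -0.93; z^2-coef 0.54 - (0.4)(-0.53) = 0.752; z^3-coef -(0.4)(0.54) = -0.216.]
Remaining roots from the quadratic factor 1 + (-0.53) z + (0.54) z^2:
  Set 1 + (-0.53) z + (0.54) z^2 = 0, i.e. a z^2 + b z + c = 0 with a = 0.54, b = -0.53, c = 1.
  Discriminant D = b^2 - 4ac = (-0.53)^2 - 4*(0.54)*1 = 0.2809 - (2.16) = -1.8791.
  D < 0, so the roots are the complex-conjugate pair z = (-b +/- i sqrt(-D)) / (2a) = 0.4907 +/- 1.2693i.
  For a conjugate pair |z|^2 = z * conj(z) = (product of roots) = c/a = 1/(0.54) = 1.851852, so |z| = sqrt(1.851852) = 1.3608 for both roots.
Moduli of all roots: 2.5000, 1.3608, 1.3608.
All moduli strictly greater than 1? Yes.
Verdict: Invertible.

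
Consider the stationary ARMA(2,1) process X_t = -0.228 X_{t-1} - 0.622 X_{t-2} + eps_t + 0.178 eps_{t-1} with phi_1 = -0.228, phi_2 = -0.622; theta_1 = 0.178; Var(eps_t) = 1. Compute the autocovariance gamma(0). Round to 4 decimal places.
\gamma(0) = 1.6333

Multiply the model equation by X_{t-k} and take expectations. With theta_0 = psi_0 = 1 and psi_j the MA(infinity) weights, this gives
  gamma(k) - sum_i phi_i gamma(k-i) = c_k,
  c_k = sigma^2 * sum_{j=k..q} theta_j psi_{j-k}   (c_k = 0 for k > q),
using gamma(-m) = gamma(m).
psi-weights needed (psi_j = theta_j + sum_i phi_i psi_{j-i}):
  psi_1 = theta_1 + phi_1 = 0.178 + (-0.228) = -0.05
Right-hand sides:
  c_0 = sigma^2 (1 + theta_1 psi_1) = 1 * (1 + (0.178)(-0.05)) = 1 * 0.9911 = 0.9911
  c_1 = sigma^2 theta_1 = 1 * (0.178) = 0.178
  c_2 = 0
Equations for k = 0, 1, 2 (AR order 2, c_2 = 0):
  (E0) gamma(0) = phi_1 gamma(1) + phi_2 gamma(2) + c_0
  (E1) gamma(1) = phi_1 gamma(0) + phi_2 gamma(1) + c_1
  (E2) gamma(2) = phi_1 gamma(1) + phi_2 gamma(0)
From (E1): gamma(1) = A gamma(0) + B with
  A = phi_1 / (1 - phi_2) = -0.228 / 1.622 = -0.140567,   B = c_1 / (1 - phi_2) = 0.178 / 1.622 = 0.109741.
Insert (E2) into (E0): gamma(0) (1 - phi_2^2) = phi_1 (1 + phi_2) gamma(1) + c_0.
  phi_1 (1 + phi_2) = (-0.228)(0.378) = -0.086184,   1 - phi_2^2 = 0.613116.
Replace gamma(1) by A gamma(0) + B and collect gamma(0):
  gamma(0) [0.613116 - (-0.086184)(-0.140567)] = (-0.086184)(0.109741) + 0.9911
  gamma(0) * 0.601001 = 0.981642
  gamma(0) = 0.981642 / 0.601001 = 1.633344.
Therefore gamma(0) = 1.6333 (to 4 decimal places).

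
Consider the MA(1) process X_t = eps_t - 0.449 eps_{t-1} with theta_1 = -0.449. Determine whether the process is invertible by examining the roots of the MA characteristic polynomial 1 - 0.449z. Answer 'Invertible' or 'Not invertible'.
\text{Invertible}

The MA(q) characteristic polynomial is P(z) = 1 - 0.449z.
Invertibility requires all roots to lie outside the unit circle, i.e. |z| > 1 for every root.
This is linear in z: 1 + (-0.449) z = 0  =>  z = -1/(-0.449) = 2.227171,  |z| = 2.227171.
Moduli of all roots: 2.2272.
All moduli strictly greater than 1? Yes.
Verdict: Invertible.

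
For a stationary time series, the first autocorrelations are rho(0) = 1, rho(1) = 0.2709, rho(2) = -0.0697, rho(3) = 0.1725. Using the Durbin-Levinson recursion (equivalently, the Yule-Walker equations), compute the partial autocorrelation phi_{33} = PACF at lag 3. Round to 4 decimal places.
\phi_{33} = 0.2611

The PACF at lag k is phi_{kk}, the last component of the solution
to the Yule-Walker system G_k phi = r_k where
  (G_k)_{ij} = rho(|i - j|), (r_k)_i = rho(i), i,j = 1..k.
Equivalently, Durbin-Levinson gives phi_{kk} iteratively:
  phi_{11} = rho(1)
  phi_{kk} = [rho(k) - sum_{j=1..k-1} phi_{k-1,j} rho(k-j)]
            / [1 - sum_{j=1..k-1} phi_{k-1,j} rho(j)],
  phi_{k,j} = phi_{k-1,j} - phi_{kk} phi_{k-1,k-j},  j = 1..k-1.
Step k = 1:
  phi_11 = rho(1) = 0.2709.
Step k = 2:
  phi_22 = [rho(2) - phi_11 rho(1)] / [1 - phi_11 rho(1)] = [-0.0697 - (0.2709)(0.2709)] / [1 - (0.2709)(0.2709)]
         = -0.14308681 / 0.92661319 = -0.154419.
  Update: phi_21 = phi_11 - phi_22 phi_11 = 0.2709 - (-0.154419)(0.2709) = 0.312732.
Step k = 3:
  phi_33 = [rho(3) - phi_21 rho(2) - phi_22 rho(1)] / [1 - phi_21 rho(1) - phi_22 rho(2)]
    numerator   = 0.1725 - (0.312732)(-0.0697) - (-0.154419)(0.2709) = 0.23612957
    denominator = 1 - (0.312732)(0.2709) - (-0.154419)(-0.0697) = 0.90451785
  phi_33 = 0.23612957 / 0.90451785 = 0.2611.
Therefore phi_{33} = 0.2611.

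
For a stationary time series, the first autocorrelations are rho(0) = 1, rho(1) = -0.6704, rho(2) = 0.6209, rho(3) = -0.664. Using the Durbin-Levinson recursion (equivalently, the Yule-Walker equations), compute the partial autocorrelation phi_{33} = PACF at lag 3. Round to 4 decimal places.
\phi_{33} = -0.3391

The PACF at lag k is phi_{kk}, the last component of the solution
to the Yule-Walker system G_k phi = r_k where
  (G_k)_{ij} = rho(|i - j|), (r_k)_i = rho(i), i,j = 1..k.
Equivalently, Durbin-Levinson gives phi_{kk} iteratively:
  phi_{11} = rho(1)
  phi_{kk} = [rho(k) - sum_{j=1..k-1} phi_{k-1,j} rho(k-j)]
            / [1 - sum_{j=1..k-1} phi_{k-1,j} rho(j)],
  phi_{k,j} = phi_{k-1,j} - phi_{kk} phi_{k-1,k-j},  j = 1..k-1.
Step k = 1:
  phi_11 = rho(1) = -0.6704.
Step k = 2:
  phi_22 = [rho(2) - phi_11 rho(1)] / [1 - phi_11 rho(1)] = [0.6209 - (-0.6704)(-0.6704)] / [1 - (-0.6704)(-0.6704)]
         = 0.17146384 / 0.55056384 = 0.311433.
  Update: phi_21 = phi_11 - phi_22 phi_11 = -0.6704 - (0.311433)(-0.6704) = -0.461615.
Step k = 3:
  phi_33 = [rho(3) - phi_21 rho(2) - phi_22 rho(1)] / [1 - phi_21 rho(1) - phi_22 rho(2)]
    numerator   = -0.664 - (-0.461615)(0.6209) - (0.311433)(-0.6704) = -0.16859832
    denominator = 1 - (-0.461615)(-0.6704) - (0.311433)(0.6209) = 0.49716431
  phi_33 = -0.16859832 / 0.49716431 = -0.3391.
Therefore phi_{33} = -0.3391.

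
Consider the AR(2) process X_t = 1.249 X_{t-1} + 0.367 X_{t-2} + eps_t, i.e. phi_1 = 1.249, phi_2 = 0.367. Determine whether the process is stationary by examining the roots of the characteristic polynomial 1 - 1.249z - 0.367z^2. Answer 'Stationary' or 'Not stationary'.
\text{Not stationary}

The AR(p) characteristic polynomial is P(z) = 1 - 1.249z - 0.367z^2.
Stationarity requires all roots to lie outside the unit circle, i.e. |z| > 1 for every root.
Set 1 + (-1.249) z + (-0.367) z^2 = 0, i.e. a z^2 + b z + c = 0 with a = -0.367, b = -1.249, c = 1.
Discriminant D = b^2 - 4ac = (-1.249)^2 - 4*(-0.367)*1 = 1.560001 - (-1.468) = 3.028001.
D >= 0, so the roots are real: z = (-b +/- sqrt(D)) / (2a) = (1.249 +/- 1.740115) / (-0.734).
  z_1 = (1.249 + 1.740115) / (-0.734) = -4.0724,   |z_1| = 4.0724.
  z_2 = (1.249 - 1.740115) / (-0.734) = 0.6691,   |z_2| = 0.6691.
Moduli of all roots: 4.0724, 0.6691.
All moduli strictly greater than 1? No.
Verdict: Not stationary.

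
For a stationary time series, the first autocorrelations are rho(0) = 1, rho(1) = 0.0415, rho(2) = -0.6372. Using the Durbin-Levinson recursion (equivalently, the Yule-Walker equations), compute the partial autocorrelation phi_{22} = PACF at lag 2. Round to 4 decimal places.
\phi_{22} = -0.6400

The PACF at lag k is phi_{kk}, the last component of the solution
to the Yule-Walker system G_k phi = r_k where
  (G_k)_{ij} = rho(|i - j|), (r_k)_i = rho(i), i,j = 1..k.
Equivalently, Durbin-Levinson gives phi_{kk} iteratively:
  phi_{11} = rho(1)
  phi_{kk} = [rho(k) - sum_{j=1..k-1} phi_{k-1,j} rho(k-j)]
            / [1 - sum_{j=1..k-1} phi_{k-1,j} rho(j)],
  phi_{k,j} = phi_{k-1,j} - phi_{kk} phi_{k-1,k-j},  j = 1..k-1.
Step k = 1:
  phi_11 = rho(1) = 0.0415.
Step k = 2:
  phi_22 = [rho(2) - phi_11 rho(1)] / [1 - phi_11 rho(1)] = [-0.6372 - (0.0415)(0.0415)] / [1 - (0.0415)(0.0415)]
         = -0.63892225 / 0.99827775 = -0.64.
Therefore phi_{22} = -0.6400.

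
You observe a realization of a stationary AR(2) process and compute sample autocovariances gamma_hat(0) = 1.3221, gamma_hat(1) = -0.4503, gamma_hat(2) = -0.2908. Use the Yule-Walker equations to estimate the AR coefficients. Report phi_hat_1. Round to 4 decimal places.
\hat\phi_{1} = -0.4700

The Yule-Walker equations for an AR(p) process read, in matrix form,
  Gamma_p phi = r_p,   with   (Gamma_p)_{ij} = gamma(|i - j|),
                       (r_p)_i = gamma(i),   i,j = 1..p.
Substitute the sample gammas (Toeplitz matrix and right-hand side of size 2):
  Gamma_p = [[1.3221, -0.4503], [-0.4503, 1.3221]]
  r_p     = [-0.4503, -0.2908]
Written out:
  1.3221 phi_1 - 0.4503 phi_2 = -0.4503
  -0.4503 phi_1 + 1.3221 phi_2 = -0.2908
Solve by Cramer's rule:
  det = gamma(0)^2 - gamma(1)^2 = (1.3221)^2 - (-0.4503)^2 = 1.74794841 - 0.20277009 = 1.54517832
  phi_hat_1 = [gamma(1) gamma(0) - gamma(1) gamma(2)] / det = [(-0.4503)(1.3221) - (-0.4503)(-0.2908)] / 1.54517832 = -0.72628887 / 1.54517832 = -0.47
  phi_hat_2 = [gamma(0) gamma(2) - gamma(1)^2] / det = [(1.3221)(-0.2908) - (-0.4503)^2] / 1.54517832 = -0.58723677 / 1.54517832 = -0.38
So phi_hat = [-0.4700, -0.3800].
Therefore phi_hat_1 = -0.4700.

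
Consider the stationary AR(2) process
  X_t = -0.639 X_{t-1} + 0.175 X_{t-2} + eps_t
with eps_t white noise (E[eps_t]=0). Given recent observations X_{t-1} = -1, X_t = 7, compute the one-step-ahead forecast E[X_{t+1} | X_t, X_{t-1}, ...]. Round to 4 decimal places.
E[X_{t+1} \mid \mathcal F_t] = -4.6480

For an AR(p) model X_t = c + sum_i phi_i X_{t-i} + eps_t, the
one-step-ahead conditional mean is
  E[X_{t+1} | X_t, ...] = c + sum_i phi_i X_{t+1-i}.
Substitute known values:
  E[X_{t+1} | ...] = (-0.639) * (7) + (0.175) * (-1)
                   = -4.6480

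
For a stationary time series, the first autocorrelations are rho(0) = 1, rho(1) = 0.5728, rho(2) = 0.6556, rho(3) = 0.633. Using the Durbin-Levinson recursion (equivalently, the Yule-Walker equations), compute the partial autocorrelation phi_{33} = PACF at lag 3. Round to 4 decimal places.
\phi_{33} = 0.3149

The PACF at lag k is phi_{kk}, the last component of the solution
to the Yule-Walker system G_k phi = r_k where
  (G_k)_{ij} = rho(|i - j|), (r_k)_i = rho(i), i,j = 1..k.
Equivalently, Durbin-Levinson gives phi_{kk} iteratively:
  phi_{11} = rho(1)
  phi_{kk} = [rho(k) - sum_{j=1..k-1} phi_{k-1,j} rho(k-j)]
            / [1 - sum_{j=1..k-1} phi_{k-1,j} rho(j)],
  phi_{k,j} = phi_{k-1,j} - phi_{kk} phi_{k-1,k-j},  j = 1..k-1.
Step k = 1:
  phi_11 = rho(1) = 0.5728.
Step k = 2:
  phi_22 = [rho(2) - phi_11 rho(1)] / [1 - phi_11 rho(1)] = [0.6556 - (0.5728)(0.5728)] / [1 - (0.5728)(0.5728)]
         = 0.32750016 / 0.67190016 = 0.487424.
  Update: phi_21 = phi_11 - phi_22 phi_11 = 0.5728 - (0.487424)(0.5728) = 0.293604.
Step k = 3:
  phi_33 = [rho(3) - phi_21 rho(2) - phi_22 rho(1)] / [1 - phi_21 rho(1) - phi_22 rho(2)]
    numerator   = 0.633 - (0.293604)(0.6556) - (0.487424)(0.5728) = 0.16131709
    denominator = 1 - (0.293604)(0.5728) - (0.487424)(0.6556) = 0.51226877
  phi_33 = 0.16131709 / 0.51226877 = 0.3149.
Therefore phi_{33} = 0.3149.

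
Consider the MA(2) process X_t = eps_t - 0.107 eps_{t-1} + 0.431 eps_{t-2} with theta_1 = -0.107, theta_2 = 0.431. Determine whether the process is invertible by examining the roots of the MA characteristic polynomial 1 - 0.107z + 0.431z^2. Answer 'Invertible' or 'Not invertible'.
\text{Invertible}

The MA(q) characteristic polynomial is P(z) = 1 - 0.107z + 0.431z^2.
Invertibility requires all roots to lie outside the unit circle, i.e. |z| > 1 for every root.
Set 1 + (-0.107) z + (0.431) z^2 = 0, i.e. a z^2 + b z + c = 0 with a = 0.431, b = -0.107, c = 1.
Discriminant D = b^2 - 4ac = (-0.107)^2 - 4*(0.431)*1 = 0.011449 - (1.724) = -1.712551.
D < 0, so the roots are the complex-conjugate pair z = (-b +/- i sqrt(-D)) / (2a) = 0.1241 +/- 1.5181i.
For a conjugate pair |z|^2 = z * conj(z) = (product of roots) = c/a = 1/(0.431) = 2.320186, so |z| = sqrt(2.320186) = 1.5232 for both roots.
Moduli of all roots: 1.5232, 1.5232.
All moduli strictly greater than 1? Yes.
Verdict: Invertible.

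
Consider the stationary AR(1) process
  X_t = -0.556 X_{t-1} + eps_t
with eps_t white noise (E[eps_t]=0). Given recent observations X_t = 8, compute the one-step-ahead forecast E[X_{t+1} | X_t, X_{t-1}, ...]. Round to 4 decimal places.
E[X_{t+1} \mid \mathcal F_t] = -4.4480

For an AR(p) model X_t = c + sum_i phi_i X_{t-i} + eps_t, the
one-step-ahead conditional mean is
  E[X_{t+1} | X_t, ...] = c + sum_i phi_i X_{t+1-i}.
Substitute known values:
  E[X_{t+1} | ...] = (-0.556) * (8)
                   = -4.4480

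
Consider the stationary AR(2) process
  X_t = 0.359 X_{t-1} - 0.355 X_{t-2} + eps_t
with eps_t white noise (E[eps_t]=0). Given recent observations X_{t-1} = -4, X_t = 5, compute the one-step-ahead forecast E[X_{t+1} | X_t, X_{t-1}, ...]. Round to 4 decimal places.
E[X_{t+1} \mid \mathcal F_t] = 3.2150

For an AR(p) model X_t = c + sum_i phi_i X_{t-i} + eps_t, the
one-step-ahead conditional mean is
  E[X_{t+1} | X_t, ...] = c + sum_i phi_i X_{t+1-i}.
Substitute known values:
  E[X_{t+1} | ...] = (0.359) * (5) + (-0.355) * (-4)
                   = 3.2150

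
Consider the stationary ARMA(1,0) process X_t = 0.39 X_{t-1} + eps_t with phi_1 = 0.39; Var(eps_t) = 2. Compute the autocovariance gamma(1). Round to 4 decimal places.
\gamma(1) = 0.9199

Multiply the model equation by X_{t-k} and take expectations. With theta_0 = psi_0 = 1 and psi_j the MA(infinity) weights, this gives
  gamma(k) - sum_i phi_i gamma(k-i) = c_k,
  c_k = sigma^2 * sum_{j=k..q} theta_j psi_{j-k}   (c_k = 0 for k > q),
using gamma(-m) = gamma(m).
Pure AR (q = 0): c_0 = sigma^2 = 2, c_k = 0 for k >= 1.
Equations for k = 0 and k = 1 (AR order 1):
  gamma(0) = phi_1 gamma(1) + c_0
  gamma(1) = phi_1 gamma(0) + c_1
Substituting the second into the first: gamma(0) (1 - phi_1^2) = c_0 + phi_1 c_1, so
  gamma(0) = c_0 / (1 - phi_1^2) = 2 / (1 - (0.39)^2) = 2 / 0.8479 = 2.358769.
  gamma(1) = phi_1 gamma(0) = (0.39)(2.358769) = 0.91992.
Therefore gamma(1) = 0.9199 (to 4 decimal places).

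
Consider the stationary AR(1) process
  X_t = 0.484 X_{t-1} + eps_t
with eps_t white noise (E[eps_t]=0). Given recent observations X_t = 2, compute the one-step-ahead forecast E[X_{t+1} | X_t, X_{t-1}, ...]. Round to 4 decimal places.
E[X_{t+1} \mid \mathcal F_t] = 0.9680

For an AR(p) model X_t = c + sum_i phi_i X_{t-i} + eps_t, the
one-step-ahead conditional mean is
  E[X_{t+1} | X_t, ...] = c + sum_i phi_i X_{t+1-i}.
Substitute known values:
  E[X_{t+1} | ...] = (0.484) * (2)
                   = 0.9680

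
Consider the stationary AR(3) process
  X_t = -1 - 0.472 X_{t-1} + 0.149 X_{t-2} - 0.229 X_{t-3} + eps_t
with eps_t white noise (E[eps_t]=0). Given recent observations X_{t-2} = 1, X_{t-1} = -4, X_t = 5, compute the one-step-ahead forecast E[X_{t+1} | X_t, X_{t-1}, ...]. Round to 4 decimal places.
E[X_{t+1} \mid \mathcal F_t] = -4.1850

For an AR(p) model X_t = c + sum_i phi_i X_{t-i} + eps_t, the
one-step-ahead conditional mean is
  E[X_{t+1} | X_t, ...] = c + sum_i phi_i X_{t+1-i}.
Substitute known values:
  E[X_{t+1} | ...] = -1 + (-0.472) * (5) + (0.149) * (-4) + (-0.229) * (1)
                   = -4.1850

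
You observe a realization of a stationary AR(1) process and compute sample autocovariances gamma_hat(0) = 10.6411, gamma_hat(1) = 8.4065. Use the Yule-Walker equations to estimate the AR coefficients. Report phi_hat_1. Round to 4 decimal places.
\hat\phi_{1} = 0.7900

The Yule-Walker equations for an AR(p) process read, in matrix form,
  Gamma_p phi = r_p,   with   (Gamma_p)_{ij} = gamma(|i - j|),
                       (r_p)_i = gamma(i),   i,j = 1..p.
Substitute the sample gammas (Toeplitz matrix and right-hand side of size 1):
  Gamma_p = [[10.6411]]
  r_p     = [8.4065]
With p = 1 this is the single equation gamma(0) phi_1 = gamma(1):
  phi_hat_1 = gamma(1) / gamma(0) = 8.4065 / 10.6411 = 0.7900.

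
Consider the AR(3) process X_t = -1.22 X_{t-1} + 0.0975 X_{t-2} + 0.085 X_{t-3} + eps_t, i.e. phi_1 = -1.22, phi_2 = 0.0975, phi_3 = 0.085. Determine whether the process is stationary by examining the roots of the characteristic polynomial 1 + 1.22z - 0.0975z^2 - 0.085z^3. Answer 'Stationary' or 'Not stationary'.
\text{Not stationary}

The AR(p) characteristic polynomial is P(z) = 1 + 1.22z - 0.0975z^2 - 0.085z^3.
Stationarity requires all roots to lie outside the unit circle, i.e. |z| > 1 for every root.
Degree 3: look for a simple real root z0 first, then factor out (1 - z/z0) and solve the remaining quadratic.
Testing z0 = -4: P(-4) = 1 + (1.22)(-4) + (-0.0975)(-4)^2 + (-0.085)(-4)^3
  = 1 + (-4.88) + (-1.56) + (5.44) = 0.  So z_0 = -4 is a root, |z_0| = 4.
Divide out the factor (1 + 0.25 z) = (1 - z/z0) (since 1/z0 = -0.25):
  P(z) = (1 + 0.25 z)(1 + (0.97) z + (-0.34) z^2)
  [check: z-coef 0.97 - (-0.25) = 1.22; z^2-coef -0.34 - (-0.25)(0.97) = -0.0975; z^3-coef -(-0.25)(-0.34) = -0.085.]
Remaining roots from the quadratic factor 1 + (0.97) z + (-0.34) z^2:
  Set 1 + (0.97) z + (-0.34) z^2 = 0, i.e. a z^2 + b z + c = 0 with a = -0.34, b = 0.97, c = 1.
  Discriminant D = b^2 - 4ac = (0.97)^2 - 4*(-0.34)*1 = 0.9409 - (-1.36) = 2.3009.
  D >= 0, so the roots are real: z = (-b +/- sqrt(D)) / (2a) = (-0.97 +/- 1.516872) / (-0.68).
    z_1 = (-0.97 + 1.516872) / (-0.68) = -0.8042,   |z_1| = 0.8042.
    z_2 = (-0.97 - 1.516872) / (-0.68) = 3.6572,   |z_2| = 3.6572.
Moduli of all roots: 4.0000, 0.8042, 3.6572.
All moduli strictly greater than 1? No.
Verdict: Not stationary.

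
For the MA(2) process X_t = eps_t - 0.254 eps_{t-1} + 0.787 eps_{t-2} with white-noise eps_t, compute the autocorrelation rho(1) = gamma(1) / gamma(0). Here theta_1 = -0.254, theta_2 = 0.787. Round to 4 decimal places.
\rho(1) = -0.2696

For an MA(q) process with theta_0 = 1, the autocovariance is
  gamma(k) = sigma^2 * sum_{i=0..q-k} theta_i * theta_{i+k},
and rho(k) = gamma(k) / gamma(0). Sigma^2 cancels.
  numerator   = (1)*(-0.254) + (-0.254)*(0.787) = -0.453898.
  denominator = (1)^2 + (-0.254)^2 + (0.787)^2 = 1.683885.
  rho(1) = -0.453898 / 1.683885 = -0.2696.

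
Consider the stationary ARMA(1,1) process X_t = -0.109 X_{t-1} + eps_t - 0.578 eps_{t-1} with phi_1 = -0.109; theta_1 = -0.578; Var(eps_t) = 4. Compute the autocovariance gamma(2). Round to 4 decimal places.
\gamma(2) = 0.3222

Multiply the model equation by X_{t-k} and take expectations. With theta_0 = psi_0 = 1 and psi_j the MA(infinity) weights, this gives
  gamma(k) - sum_i phi_i gamma(k-i) = c_k,
  c_k = sigma^2 * sum_{j=k..q} theta_j psi_{j-k}   (c_k = 0 for k > q),
using gamma(-m) = gamma(m).
psi-weights needed (psi_j = theta_j + sum_i phi_i psi_{j-i}):
  psi_1 = theta_1 + phi_1 = -0.578 + (-0.109) = -0.687
Right-hand sides:
  c_0 = sigma^2 (1 + theta_1 psi_1) = 4 * (1 + (-0.578)(-0.687)) = 4 * 1.397086 = 5.588344
  c_1 = sigma^2 theta_1 = 4 * (-0.578) = -2.312
  c_2 = 0
Equations for k = 0 and k = 1 (AR order 1):
  gamma(0) = phi_1 gamma(1) + c_0
  gamma(1) = phi_1 gamma(0) + c_1
Substituting the second into the first: gamma(0) (1 - phi_1^2) = c_0 + phi_1 c_1, so
  gamma(0) = (c_0 + phi_1 c_1) / (1 - phi_1^2) = (5.588344 + (-0.109)(-2.312)) / (1 - (-0.109)^2) = 5.840352 / 0.988119 = 5.910576.
  gamma(1) = phi_1 gamma(0) + c_1 = (-0.109)(5.910576) + (-2.312) = -2.956253.
For k = 2 (> q): gamma(2) = phi_1 gamma(1) = (-0.109)(-2.956253) = 0.322232.
Therefore gamma(2) = 0.3222 (to 4 decimal places).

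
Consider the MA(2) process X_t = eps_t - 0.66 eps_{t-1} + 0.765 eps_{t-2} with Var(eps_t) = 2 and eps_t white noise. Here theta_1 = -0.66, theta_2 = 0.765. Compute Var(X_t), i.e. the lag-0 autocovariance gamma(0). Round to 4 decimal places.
\gamma(0) = 4.0417

For an MA(q) process X_t = eps_t + sum_i theta_i eps_{t-i} with
Var(eps_t) = sigma^2, the variance is
  gamma(0) = sigma^2 * (1 + sum_i theta_i^2).
  sum_i theta_i^2 = (-0.66)^2 + (0.765)^2 = 0.4356 + 0.585225 = 1.020825.
  gamma(0) = 2 * (1 + 1.020825) = 2 * 2.020825 = 4.04165, which rounds to 4.0417.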